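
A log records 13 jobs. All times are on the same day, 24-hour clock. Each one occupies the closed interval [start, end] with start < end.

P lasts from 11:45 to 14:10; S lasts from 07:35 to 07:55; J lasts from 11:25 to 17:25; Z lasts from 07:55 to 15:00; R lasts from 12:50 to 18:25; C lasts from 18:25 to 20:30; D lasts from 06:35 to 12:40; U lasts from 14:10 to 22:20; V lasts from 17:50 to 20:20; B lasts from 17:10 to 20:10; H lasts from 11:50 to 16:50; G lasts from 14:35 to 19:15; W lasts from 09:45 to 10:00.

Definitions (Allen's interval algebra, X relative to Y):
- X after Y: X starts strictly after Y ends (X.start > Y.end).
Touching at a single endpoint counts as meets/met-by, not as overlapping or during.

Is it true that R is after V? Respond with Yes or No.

R = [12:50, 18:25], V = [17:50, 20:20].
Actual relation of R to V: overlaps.
Asked whether 'after' holds → No.

No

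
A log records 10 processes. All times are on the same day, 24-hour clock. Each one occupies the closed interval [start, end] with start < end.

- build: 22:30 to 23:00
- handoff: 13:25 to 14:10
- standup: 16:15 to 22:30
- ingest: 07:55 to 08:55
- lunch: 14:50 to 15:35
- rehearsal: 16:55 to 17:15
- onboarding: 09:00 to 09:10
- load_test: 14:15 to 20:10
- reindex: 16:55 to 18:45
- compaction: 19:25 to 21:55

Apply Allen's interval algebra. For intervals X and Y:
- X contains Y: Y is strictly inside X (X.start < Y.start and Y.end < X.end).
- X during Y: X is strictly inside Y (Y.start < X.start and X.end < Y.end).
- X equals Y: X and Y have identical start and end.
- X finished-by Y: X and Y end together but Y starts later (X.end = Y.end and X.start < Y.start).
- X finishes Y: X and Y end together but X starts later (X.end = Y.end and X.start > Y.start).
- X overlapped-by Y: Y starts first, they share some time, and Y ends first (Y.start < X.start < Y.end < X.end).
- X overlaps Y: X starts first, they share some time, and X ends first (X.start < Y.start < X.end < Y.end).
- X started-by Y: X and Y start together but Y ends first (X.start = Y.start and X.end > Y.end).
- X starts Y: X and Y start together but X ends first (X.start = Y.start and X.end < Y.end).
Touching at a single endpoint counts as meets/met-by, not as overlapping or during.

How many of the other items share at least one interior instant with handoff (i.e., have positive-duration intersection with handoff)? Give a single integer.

0

Target handoff = [13:25, 14:10].
build [22:30, 23:00] → after → no.
compaction [19:25, 21:55] → after → no.
ingest [07:55, 08:55] → before → no.
load_test [14:15, 20:10] → after → no.
lunch [14:50, 15:35] → after → no.
onboarding [09:00, 09:10] → before → no.
rehearsal [16:55, 17:15] → after → no.
reindex [16:55, 18:45] → after → no.
standup [16:15, 22:30] → after → no.
Total: 0.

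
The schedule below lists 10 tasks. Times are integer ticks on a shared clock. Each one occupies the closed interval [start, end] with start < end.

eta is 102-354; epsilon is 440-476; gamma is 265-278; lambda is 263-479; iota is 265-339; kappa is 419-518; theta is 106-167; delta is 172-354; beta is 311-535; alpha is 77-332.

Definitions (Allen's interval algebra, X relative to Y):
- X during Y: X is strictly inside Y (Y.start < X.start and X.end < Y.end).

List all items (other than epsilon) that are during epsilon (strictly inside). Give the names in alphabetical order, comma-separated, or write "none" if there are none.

Target epsilon = [440, 476].
alpha [77, 332] → before → no.
beta [311, 535] → contains → no.
delta [172, 354] → before → no.
eta [102, 354] → before → no.
gamma [265, 278] → before → no.
iota [265, 339] → before → no.
kappa [419, 518] → contains → no.
lambda [263, 479] → contains → no.
theta [106, 167] → before → no.
Result: none.

none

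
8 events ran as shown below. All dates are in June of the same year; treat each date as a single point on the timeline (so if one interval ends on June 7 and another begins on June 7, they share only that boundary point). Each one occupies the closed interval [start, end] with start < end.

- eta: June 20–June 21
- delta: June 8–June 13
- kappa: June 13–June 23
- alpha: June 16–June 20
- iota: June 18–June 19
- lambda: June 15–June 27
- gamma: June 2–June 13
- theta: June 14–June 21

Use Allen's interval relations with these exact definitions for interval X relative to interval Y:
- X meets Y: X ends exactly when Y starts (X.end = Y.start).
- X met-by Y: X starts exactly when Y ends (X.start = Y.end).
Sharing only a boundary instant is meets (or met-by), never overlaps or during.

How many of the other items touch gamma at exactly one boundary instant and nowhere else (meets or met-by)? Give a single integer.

1

Target gamma = [June 2, June 13].
alpha [June 16, June 20] → after → no.
delta [June 8, June 13] → finishes → no.
eta [June 20, June 21] → after → no.
iota [June 18, June 19] → after → no.
kappa [June 13, June 23] → met-by → counts.
lambda [June 15, June 27] → after → no.
theta [June 14, June 21] → after → no.
Total: 1.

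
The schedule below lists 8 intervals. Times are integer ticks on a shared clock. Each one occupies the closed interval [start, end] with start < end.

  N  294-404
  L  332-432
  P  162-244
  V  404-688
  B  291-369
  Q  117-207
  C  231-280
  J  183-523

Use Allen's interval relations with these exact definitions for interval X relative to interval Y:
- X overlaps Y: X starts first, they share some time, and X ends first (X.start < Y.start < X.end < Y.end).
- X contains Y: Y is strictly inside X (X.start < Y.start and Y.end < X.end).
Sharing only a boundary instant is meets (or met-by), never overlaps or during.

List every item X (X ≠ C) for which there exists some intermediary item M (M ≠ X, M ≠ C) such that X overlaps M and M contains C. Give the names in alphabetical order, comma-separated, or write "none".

Target C = [231, 280].
Intermediaries M with M contains C: J.
Via J — items with X overlaps J: P, Q.
Union: P, Q.

P, Q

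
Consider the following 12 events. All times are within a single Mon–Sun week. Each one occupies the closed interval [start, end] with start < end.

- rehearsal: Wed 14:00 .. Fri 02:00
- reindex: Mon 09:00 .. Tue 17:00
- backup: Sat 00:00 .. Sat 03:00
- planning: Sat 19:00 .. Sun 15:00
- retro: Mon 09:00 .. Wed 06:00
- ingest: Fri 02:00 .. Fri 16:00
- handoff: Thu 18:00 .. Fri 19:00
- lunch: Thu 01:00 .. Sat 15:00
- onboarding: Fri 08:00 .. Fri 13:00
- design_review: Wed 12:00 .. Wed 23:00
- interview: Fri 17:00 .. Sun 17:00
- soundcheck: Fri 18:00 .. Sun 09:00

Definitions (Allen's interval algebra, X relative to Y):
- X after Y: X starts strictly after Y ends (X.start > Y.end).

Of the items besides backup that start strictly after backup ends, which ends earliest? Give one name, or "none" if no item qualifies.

Target backup = [Sat 00:00, Sat 03:00].
design_review [Wed 12:00, Wed 23:00] → before → excluded.
handoff [Thu 18:00, Fri 19:00] → before → excluded.
ingest [Fri 02:00, Fri 16:00] → before → excluded.
interview [Fri 17:00, Sun 17:00] → contains → excluded.
lunch [Thu 01:00, Sat 15:00] → contains → excluded.
onboarding [Fri 08:00, Fri 13:00] → before → excluded.
planning [Sat 19:00, Sun 15:00] → after → candidate.
rehearsal [Wed 14:00, Fri 02:00] → before → excluded.
reindex [Mon 09:00, Tue 17:00] → before → excluded.
retro [Mon 09:00, Wed 06:00] → before → excluded.
soundcheck [Fri 18:00, Sun 09:00] → contains → excluded.
Among candidates, earliest end is Sun 15:00 → planning.

planning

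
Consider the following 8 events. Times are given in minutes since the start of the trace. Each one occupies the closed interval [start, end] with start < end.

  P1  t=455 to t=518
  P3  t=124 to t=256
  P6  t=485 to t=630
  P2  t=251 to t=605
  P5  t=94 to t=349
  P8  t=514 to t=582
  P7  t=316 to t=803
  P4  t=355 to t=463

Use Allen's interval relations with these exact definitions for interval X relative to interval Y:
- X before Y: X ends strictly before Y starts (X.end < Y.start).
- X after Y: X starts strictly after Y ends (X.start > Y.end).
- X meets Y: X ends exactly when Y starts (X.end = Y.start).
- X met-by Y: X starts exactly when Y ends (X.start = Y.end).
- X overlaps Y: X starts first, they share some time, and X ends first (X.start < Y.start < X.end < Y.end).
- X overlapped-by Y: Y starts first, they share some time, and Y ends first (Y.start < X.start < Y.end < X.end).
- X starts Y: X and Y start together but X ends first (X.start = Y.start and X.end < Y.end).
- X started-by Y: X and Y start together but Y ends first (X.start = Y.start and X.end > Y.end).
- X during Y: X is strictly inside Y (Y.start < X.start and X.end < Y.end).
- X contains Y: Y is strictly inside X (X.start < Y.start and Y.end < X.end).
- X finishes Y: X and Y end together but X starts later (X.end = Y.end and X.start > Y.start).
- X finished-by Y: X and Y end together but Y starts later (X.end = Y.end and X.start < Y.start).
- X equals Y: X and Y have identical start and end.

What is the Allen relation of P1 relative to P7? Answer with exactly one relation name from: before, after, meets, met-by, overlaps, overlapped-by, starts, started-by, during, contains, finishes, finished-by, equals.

P1 = [t=455, t=518]; P7 = [t=316, t=803].
Compare endpoints: P1.start > P7.start, P1.start < P7.end, P1.end > P7.start, P1.end < P7.end.
That pattern is 'during'.

during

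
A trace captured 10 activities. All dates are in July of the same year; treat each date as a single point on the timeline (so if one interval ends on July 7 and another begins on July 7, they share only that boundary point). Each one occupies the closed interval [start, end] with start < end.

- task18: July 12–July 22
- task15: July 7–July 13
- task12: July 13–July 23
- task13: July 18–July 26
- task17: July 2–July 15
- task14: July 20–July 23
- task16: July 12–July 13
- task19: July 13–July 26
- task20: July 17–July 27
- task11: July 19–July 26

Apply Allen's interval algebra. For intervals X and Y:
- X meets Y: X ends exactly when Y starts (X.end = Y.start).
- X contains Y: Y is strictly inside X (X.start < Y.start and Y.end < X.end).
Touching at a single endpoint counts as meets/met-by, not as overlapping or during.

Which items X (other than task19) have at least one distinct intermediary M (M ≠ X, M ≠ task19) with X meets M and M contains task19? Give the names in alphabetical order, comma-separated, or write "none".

Target task19 = [July 13, July 26].
Intermediaries M with M contains task19: none.
Union: none.

none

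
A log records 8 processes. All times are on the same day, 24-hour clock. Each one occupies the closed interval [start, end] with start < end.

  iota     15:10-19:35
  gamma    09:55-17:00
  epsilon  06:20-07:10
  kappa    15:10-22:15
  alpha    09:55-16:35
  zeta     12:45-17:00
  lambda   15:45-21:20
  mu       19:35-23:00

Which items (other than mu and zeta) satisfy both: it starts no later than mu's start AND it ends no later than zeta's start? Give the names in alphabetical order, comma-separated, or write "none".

Conditions: its start is no later than mu's start (X.start <= 19:35) AND its end is no later than zeta's start (X.end <= 12:45).
alpha: start 09:55 <= 19:35? ✓; end 16:35 <= 12:45? ✗ → no.
epsilon: start 06:20 <= 19:35? ✓; end 07:10 <= 12:45? ✓ → yes.
gamma: start 09:55 <= 19:35? ✓; end 17:00 <= 12:45? ✗ → no.
iota: start 15:10 <= 19:35? ✓; end 19:35 <= 12:45? ✗ → no.
kappa: start 15:10 <= 19:35? ✓; end 22:15 <= 12:45? ✗ → no.
lambda: start 15:45 <= 19:35? ✓; end 21:20 <= 12:45? ✗ → no.
Result: epsilon.

epsilon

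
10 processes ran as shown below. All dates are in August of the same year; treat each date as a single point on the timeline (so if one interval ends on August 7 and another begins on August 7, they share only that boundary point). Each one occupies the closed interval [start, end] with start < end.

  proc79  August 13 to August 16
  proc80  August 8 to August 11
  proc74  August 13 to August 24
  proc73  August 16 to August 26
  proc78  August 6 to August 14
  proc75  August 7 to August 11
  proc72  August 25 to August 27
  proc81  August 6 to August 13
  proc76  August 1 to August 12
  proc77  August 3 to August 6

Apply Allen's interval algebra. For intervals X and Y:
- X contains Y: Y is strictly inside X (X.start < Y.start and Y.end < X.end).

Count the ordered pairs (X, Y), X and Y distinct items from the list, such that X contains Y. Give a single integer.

Checking all 90 ordered pairs for relation 'contains'; matching pairs in alphabetical order:
(proc76, proc75): proc76 contains proc75 ✓
(proc76, proc77): proc76 contains proc77 ✓
(proc76, proc80): proc76 contains proc80 ✓
(proc78, proc75): proc78 contains proc75 ✓
(proc78, proc80): proc78 contains proc80 ✓
(proc81, proc75): proc81 contains proc75 ✓
(proc81, proc80): proc81 contains proc80 ✓
Count: 7.

7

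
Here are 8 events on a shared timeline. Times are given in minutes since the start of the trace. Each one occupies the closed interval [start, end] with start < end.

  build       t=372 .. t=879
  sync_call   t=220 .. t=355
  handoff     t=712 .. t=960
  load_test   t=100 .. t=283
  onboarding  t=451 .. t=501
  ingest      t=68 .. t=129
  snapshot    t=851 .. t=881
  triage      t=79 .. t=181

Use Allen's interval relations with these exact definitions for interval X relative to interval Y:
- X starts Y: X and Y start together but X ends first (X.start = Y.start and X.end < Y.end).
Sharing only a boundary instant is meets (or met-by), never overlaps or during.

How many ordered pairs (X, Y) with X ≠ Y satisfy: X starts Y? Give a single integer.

Checking all 56 ordered pairs for relation 'starts'; matching pairs in alphabetical order:
No pair satisfies it.
Count: 0.

0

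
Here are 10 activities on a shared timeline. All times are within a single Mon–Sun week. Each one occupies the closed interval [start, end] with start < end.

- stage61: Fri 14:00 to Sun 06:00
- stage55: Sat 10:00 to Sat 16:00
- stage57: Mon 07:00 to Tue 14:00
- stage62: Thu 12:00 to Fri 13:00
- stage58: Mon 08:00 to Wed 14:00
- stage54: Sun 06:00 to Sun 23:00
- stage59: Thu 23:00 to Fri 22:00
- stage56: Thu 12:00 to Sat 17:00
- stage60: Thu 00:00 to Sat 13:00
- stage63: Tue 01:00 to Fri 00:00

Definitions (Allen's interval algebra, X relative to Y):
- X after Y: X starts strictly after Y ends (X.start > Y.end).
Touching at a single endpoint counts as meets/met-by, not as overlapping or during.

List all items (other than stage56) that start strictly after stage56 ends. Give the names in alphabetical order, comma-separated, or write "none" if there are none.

stage54

Target stage56 = [Thu 12:00, Sat 17:00].
stage54 [Sun 06:00, Sun 23:00] → after → yes.
stage55 [Sat 10:00, Sat 16:00] → during → no.
stage57 [Mon 07:00, Tue 14:00] → before → no.
stage58 [Mon 08:00, Wed 14:00] → before → no.
stage59 [Thu 23:00, Fri 22:00] → during → no.
stage60 [Thu 00:00, Sat 13:00] → overlaps → no.
stage61 [Fri 14:00, Sun 06:00] → overlapped-by → no.
stage62 [Thu 12:00, Fri 13:00] → starts → no.
stage63 [Tue 01:00, Fri 00:00] → overlaps → no.
Result: stage54.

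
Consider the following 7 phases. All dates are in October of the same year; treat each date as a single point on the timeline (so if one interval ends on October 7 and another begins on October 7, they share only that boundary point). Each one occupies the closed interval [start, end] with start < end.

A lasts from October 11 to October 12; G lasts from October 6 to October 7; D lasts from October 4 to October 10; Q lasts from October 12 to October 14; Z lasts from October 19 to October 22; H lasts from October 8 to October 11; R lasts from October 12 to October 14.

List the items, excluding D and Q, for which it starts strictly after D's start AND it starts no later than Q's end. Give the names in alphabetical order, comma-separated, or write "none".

Conditions: its start is strictly after D's start (X.start > October 4) AND its start is no later than Q's end (X.start <= October 14).
A: start October 11 > October 4? ✓; start October 11 <= October 14? ✓ → yes.
G: start October 6 > October 4? ✓; start October 6 <= October 14? ✓ → yes.
H: start October 8 > October 4? ✓; start October 8 <= October 14? ✓ → yes.
R: start October 12 > October 4? ✓; start October 12 <= October 14? ✓ → yes.
Z: start October 19 > October 4? ✓; start October 19 <= October 14? ✗ → no.
Result: A, G, H, R.

A, G, H, R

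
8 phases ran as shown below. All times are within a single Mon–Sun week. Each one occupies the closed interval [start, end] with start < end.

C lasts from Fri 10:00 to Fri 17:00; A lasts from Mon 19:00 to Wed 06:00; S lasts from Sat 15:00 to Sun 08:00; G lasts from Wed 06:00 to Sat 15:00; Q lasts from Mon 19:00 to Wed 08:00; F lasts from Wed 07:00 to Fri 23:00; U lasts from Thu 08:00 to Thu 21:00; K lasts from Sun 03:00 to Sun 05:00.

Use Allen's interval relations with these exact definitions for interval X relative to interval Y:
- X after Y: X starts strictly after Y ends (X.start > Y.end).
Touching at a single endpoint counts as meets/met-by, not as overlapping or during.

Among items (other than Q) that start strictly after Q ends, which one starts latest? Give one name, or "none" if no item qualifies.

K

Target Q = [Mon 19:00, Wed 08:00].
A [Mon 19:00, Wed 06:00] → starts → excluded.
C [Fri 10:00, Fri 17:00] → after → candidate.
F [Wed 07:00, Fri 23:00] → overlapped-by → excluded.
G [Wed 06:00, Sat 15:00] → overlapped-by → excluded.
K [Sun 03:00, Sun 05:00] → after → candidate.
S [Sat 15:00, Sun 08:00] → after → candidate.
U [Thu 08:00, Thu 21:00] → after → candidate.
Among candidates, latest start is Sun 03:00 → K.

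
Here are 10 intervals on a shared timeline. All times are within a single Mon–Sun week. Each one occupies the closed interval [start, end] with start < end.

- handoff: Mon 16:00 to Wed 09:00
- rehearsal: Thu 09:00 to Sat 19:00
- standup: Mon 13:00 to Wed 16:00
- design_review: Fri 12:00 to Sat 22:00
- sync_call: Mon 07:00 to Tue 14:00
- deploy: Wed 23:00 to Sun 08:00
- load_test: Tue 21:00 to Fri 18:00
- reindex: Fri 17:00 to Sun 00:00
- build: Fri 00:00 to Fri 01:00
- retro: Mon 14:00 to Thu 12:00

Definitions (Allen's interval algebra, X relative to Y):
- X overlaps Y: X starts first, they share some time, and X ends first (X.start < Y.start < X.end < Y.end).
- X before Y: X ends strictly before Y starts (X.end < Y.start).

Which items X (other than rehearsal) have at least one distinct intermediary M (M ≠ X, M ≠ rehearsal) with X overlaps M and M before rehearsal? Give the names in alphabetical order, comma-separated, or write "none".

sync_call

Target rehearsal = [Thu 09:00, Sat 19:00].
Intermediaries M with M before rehearsal: handoff, standup, sync_call.
Via handoff — items with X overlaps handoff: sync_call.
Via standup — items with X overlaps standup: sync_call.
Via sync_call — items with X overlaps sync_call: none.
Union: sync_call.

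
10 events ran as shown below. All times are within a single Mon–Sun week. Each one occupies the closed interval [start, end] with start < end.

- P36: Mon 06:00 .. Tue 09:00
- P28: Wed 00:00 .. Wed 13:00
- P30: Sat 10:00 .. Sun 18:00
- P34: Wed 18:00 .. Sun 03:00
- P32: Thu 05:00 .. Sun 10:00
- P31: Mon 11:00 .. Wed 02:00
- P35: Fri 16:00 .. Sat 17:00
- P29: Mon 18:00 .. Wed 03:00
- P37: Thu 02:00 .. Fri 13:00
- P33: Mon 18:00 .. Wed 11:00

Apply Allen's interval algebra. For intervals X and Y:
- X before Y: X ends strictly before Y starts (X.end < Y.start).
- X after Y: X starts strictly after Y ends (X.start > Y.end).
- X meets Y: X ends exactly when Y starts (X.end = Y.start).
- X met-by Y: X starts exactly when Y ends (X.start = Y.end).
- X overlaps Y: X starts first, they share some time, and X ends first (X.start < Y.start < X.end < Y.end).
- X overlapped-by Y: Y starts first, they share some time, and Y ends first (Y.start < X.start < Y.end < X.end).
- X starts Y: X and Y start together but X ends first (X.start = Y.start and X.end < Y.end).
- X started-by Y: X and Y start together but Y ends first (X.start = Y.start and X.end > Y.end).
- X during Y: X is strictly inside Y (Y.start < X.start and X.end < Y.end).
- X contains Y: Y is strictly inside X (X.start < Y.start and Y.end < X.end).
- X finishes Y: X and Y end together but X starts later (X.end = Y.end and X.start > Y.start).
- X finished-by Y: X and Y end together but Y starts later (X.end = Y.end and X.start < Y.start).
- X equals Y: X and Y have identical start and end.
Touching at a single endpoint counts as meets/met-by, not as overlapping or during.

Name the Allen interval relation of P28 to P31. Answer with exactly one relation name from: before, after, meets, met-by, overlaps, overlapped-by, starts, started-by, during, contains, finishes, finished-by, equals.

P28 = [Wed 00:00, Wed 13:00]; P31 = [Mon 11:00, Wed 02:00].
Compare endpoints: P28.start > P31.start, P28.start < P31.end, P28.end > P31.start, P28.end > P31.end.
That pattern is 'overlapped-by'.

overlapped-by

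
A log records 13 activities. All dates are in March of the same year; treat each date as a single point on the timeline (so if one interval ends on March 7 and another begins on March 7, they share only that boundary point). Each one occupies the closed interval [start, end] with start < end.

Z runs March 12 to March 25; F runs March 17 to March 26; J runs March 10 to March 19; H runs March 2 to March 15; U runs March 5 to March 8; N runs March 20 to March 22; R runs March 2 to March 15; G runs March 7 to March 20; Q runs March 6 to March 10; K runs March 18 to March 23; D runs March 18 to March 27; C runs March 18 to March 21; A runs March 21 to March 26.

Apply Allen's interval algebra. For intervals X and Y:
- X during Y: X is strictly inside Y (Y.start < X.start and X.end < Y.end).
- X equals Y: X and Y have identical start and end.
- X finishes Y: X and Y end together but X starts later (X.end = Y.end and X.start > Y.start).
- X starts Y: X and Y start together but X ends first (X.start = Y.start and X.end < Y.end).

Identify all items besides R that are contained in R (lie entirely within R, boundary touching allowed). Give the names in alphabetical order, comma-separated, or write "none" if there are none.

Target R = [March 2, March 15].
A [March 21, March 26] → after → no.
C [March 18, March 21] → after → no.
D [March 18, March 27] → after → no.
F [March 17, March 26] → after → no.
G [March 7, March 20] → overlapped-by → no.
H [March 2, March 15] → equals → yes.
J [March 10, March 19] → overlapped-by → no.
K [March 18, March 23] → after → no.
N [March 20, March 22] → after → no.
Q [March 6, March 10] → during → yes.
U [March 5, March 8] → during → yes.
Z [March 12, March 25] → overlapped-by → no.
Result: H, Q, U.

H, Q, U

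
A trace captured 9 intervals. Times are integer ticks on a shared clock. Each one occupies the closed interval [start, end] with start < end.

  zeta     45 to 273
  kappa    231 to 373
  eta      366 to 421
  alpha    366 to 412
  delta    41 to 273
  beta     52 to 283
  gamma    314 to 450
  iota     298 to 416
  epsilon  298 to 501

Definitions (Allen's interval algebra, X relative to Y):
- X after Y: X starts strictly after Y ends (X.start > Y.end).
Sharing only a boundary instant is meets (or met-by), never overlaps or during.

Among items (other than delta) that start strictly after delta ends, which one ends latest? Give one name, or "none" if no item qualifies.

epsilon

Target delta = [41, 273].
alpha [366, 412] → after → candidate.
beta [52, 283] → overlapped-by → excluded.
epsilon [298, 501] → after → candidate.
eta [366, 421] → after → candidate.
gamma [314, 450] → after → candidate.
iota [298, 416] → after → candidate.
kappa [231, 373] → overlapped-by → excluded.
zeta [45, 273] → finishes → excluded.
Among candidates, latest end is 501 → epsilon.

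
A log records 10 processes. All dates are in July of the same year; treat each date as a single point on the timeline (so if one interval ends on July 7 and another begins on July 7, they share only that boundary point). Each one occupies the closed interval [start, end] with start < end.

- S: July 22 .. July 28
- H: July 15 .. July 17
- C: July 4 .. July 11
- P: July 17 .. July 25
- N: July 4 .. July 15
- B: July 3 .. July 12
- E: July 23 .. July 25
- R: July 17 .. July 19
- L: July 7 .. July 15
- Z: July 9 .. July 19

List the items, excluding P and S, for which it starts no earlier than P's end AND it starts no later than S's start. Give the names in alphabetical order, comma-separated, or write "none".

Conditions: its start is no earlier than P's end (X.start >= July 25) AND its start is no later than S's start (X.start <= July 22).
B: start July 3 >= July 25? ✗; start July 3 <= July 22? ✓ → no.
C: start July 4 >= July 25? ✗; start July 4 <= July 22? ✓ → no.
E: start July 23 >= July 25? ✗; start July 23 <= July 22? ✗ → no.
H: start July 15 >= July 25? ✗; start July 15 <= July 22? ✓ → no.
L: start July 7 >= July 25? ✗; start July 7 <= July 22? ✓ → no.
N: start July 4 >= July 25? ✗; start July 4 <= July 22? ✓ → no.
R: start July 17 >= July 25? ✗; start July 17 <= July 22? ✓ → no.
Z: start July 9 >= July 25? ✗; start July 9 <= July 22? ✓ → no.
Result: none.

none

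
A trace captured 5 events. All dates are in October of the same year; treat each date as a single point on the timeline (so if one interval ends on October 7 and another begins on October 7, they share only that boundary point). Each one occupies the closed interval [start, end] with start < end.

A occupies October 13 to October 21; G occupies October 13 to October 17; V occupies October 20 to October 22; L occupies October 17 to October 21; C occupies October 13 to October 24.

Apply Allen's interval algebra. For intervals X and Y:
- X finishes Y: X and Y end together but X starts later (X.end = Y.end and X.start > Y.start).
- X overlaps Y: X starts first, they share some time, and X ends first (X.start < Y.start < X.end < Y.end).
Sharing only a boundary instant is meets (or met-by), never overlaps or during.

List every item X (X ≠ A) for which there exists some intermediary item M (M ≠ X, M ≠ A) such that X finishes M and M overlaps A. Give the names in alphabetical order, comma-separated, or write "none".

Target A = [October 13, October 21].
Intermediaries M with M overlaps A: none.
Union: none.

none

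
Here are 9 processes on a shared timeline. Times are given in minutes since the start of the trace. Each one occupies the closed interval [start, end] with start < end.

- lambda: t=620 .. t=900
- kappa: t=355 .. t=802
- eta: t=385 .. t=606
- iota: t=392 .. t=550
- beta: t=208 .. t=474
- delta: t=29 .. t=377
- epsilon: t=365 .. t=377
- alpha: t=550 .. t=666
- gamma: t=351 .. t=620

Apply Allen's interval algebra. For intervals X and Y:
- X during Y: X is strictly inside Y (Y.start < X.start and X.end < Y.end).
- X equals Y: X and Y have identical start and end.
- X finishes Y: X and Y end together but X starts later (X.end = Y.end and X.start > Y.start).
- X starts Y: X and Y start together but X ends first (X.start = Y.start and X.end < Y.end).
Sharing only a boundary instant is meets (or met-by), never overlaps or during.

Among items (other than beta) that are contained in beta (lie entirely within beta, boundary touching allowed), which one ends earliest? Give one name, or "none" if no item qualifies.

epsilon

Target beta = [t=208, t=474].
alpha [t=550, t=666] → after → excluded.
delta [t=29, t=377] → overlaps → excluded.
epsilon [t=365, t=377] → during → candidate.
eta [t=385, t=606] → overlapped-by → excluded.
gamma [t=351, t=620] → overlapped-by → excluded.
iota [t=392, t=550] → overlapped-by → excluded.
kappa [t=355, t=802] → overlapped-by → excluded.
lambda [t=620, t=900] → after → excluded.
Among candidates, earliest end is t=377 → epsilon.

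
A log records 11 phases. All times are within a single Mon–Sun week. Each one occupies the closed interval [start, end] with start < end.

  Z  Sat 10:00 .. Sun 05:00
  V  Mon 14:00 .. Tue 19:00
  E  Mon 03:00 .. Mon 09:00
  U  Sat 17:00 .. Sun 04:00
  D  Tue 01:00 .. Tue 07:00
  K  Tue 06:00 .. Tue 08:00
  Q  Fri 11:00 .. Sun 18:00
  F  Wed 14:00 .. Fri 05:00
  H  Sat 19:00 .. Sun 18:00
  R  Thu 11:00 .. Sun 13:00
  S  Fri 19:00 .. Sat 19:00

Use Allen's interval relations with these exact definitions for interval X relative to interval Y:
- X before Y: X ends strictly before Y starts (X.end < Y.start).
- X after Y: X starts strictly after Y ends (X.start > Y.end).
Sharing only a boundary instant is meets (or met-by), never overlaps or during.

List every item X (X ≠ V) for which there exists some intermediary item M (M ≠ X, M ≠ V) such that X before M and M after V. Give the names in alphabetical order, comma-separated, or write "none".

Target V = [Mon 14:00, Tue 19:00].
Intermediaries M with M after V: F, H, Q, R, S, U, Z.
Via F — items with X before F: D, E, K.
Via H — items with X before H: D, E, F, K.
Via Q — items with X before Q: D, E, F, K.
Via R — items with X before R: D, E, K.
Via S — items with X before S: D, E, F, K.
Via U — items with X before U: D, E, F, K.
Via Z — items with X before Z: D, E, F, K.
Union: D, E, F, K.

D, E, F, K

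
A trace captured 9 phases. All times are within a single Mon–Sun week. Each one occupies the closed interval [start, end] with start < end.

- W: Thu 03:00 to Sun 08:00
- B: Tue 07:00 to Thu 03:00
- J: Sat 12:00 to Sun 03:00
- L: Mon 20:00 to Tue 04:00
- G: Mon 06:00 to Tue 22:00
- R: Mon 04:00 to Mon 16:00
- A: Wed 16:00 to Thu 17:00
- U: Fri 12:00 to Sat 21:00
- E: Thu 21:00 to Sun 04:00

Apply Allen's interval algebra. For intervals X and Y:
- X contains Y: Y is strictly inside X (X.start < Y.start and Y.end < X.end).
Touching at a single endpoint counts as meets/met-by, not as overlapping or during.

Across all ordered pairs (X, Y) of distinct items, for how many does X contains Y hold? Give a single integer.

6

Checking all 72 ordered pairs for relation 'contains'; matching pairs in alphabetical order:
(E, J): E contains J ✓
(E, U): E contains U ✓
(G, L): G contains L ✓
(W, E): W contains E ✓
(W, J): W contains J ✓
(W, U): W contains U ✓
Count: 6.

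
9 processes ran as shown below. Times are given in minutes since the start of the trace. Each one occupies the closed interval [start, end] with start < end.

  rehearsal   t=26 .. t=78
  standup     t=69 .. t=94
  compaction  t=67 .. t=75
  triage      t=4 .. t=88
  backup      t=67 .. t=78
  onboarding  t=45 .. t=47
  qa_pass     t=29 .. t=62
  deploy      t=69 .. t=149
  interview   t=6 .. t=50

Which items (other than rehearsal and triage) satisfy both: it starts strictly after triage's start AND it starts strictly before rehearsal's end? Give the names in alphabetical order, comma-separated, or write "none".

backup, compaction, deploy, interview, onboarding, qa_pass, standup

Conditions: its start is strictly after triage's start (X.start > t=4) AND its start is strictly before rehearsal's end (X.start < t=78).
backup: start t=67 > t=4? ✓; start t=67 < t=78? ✓ → yes.
compaction: start t=67 > t=4? ✓; start t=67 < t=78? ✓ → yes.
deploy: start t=69 > t=4? ✓; start t=69 < t=78? ✓ → yes.
interview: start t=6 > t=4? ✓; start t=6 < t=78? ✓ → yes.
onboarding: start t=45 > t=4? ✓; start t=45 < t=78? ✓ → yes.
qa_pass: start t=29 > t=4? ✓; start t=29 < t=78? ✓ → yes.
standup: start t=69 > t=4? ✓; start t=69 < t=78? ✓ → yes.
Result: backup, compaction, deploy, interview, onboarding, qa_pass, standup.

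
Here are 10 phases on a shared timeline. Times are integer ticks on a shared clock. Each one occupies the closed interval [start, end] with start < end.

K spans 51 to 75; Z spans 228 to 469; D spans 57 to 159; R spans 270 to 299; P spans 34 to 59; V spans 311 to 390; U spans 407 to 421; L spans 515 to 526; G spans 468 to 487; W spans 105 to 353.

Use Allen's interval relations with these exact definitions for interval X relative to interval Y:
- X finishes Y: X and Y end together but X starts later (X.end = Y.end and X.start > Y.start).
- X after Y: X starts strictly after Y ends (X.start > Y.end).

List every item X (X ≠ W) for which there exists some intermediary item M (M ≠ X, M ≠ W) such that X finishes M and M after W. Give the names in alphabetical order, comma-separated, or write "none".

Target W = [105, 353].
Intermediaries M with M after W: G, L, U.
Via G — items with X finishes G: none.
Via L — items with X finishes L: none.
Via U — items with X finishes U: none.
Union: none.

none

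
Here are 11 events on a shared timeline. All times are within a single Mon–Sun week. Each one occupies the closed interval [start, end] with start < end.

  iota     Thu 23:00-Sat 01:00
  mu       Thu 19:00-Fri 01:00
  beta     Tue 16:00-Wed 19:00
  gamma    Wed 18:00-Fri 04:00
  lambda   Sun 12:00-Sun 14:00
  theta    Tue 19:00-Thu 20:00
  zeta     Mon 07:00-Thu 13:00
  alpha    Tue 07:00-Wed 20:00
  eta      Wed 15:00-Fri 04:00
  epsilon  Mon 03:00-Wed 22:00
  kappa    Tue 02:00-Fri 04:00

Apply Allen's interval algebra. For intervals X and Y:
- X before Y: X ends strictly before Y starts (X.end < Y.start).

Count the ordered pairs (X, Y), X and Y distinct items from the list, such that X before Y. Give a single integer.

Checking all 110 ordered pairs for relation 'before'; matching pairs in alphabetical order:
(alpha, iota): alpha before iota ✓
(alpha, lambda): alpha before lambda ✓
(alpha, mu): alpha before mu ✓
(beta, iota): beta before iota ✓
(beta, lambda): beta before lambda ✓
(beta, mu): beta before mu ✓
(epsilon, iota): epsilon before iota ✓
(epsilon, lambda): epsilon before lambda ✓
(epsilon, mu): epsilon before mu ✓
(eta, lambda): eta before lambda ✓
(gamma, lambda): gamma before lambda ✓
(iota, lambda): iota before lambda ✓
(kappa, lambda): kappa before lambda ✓
(mu, lambda): mu before lambda ✓
(theta, iota): theta before iota ✓
(theta, lambda): theta before lambda ✓
(zeta, iota): zeta before iota ✓
(zeta, lambda): zeta before lambda ✓
(zeta, mu): zeta before mu ✓
Count: 19.

19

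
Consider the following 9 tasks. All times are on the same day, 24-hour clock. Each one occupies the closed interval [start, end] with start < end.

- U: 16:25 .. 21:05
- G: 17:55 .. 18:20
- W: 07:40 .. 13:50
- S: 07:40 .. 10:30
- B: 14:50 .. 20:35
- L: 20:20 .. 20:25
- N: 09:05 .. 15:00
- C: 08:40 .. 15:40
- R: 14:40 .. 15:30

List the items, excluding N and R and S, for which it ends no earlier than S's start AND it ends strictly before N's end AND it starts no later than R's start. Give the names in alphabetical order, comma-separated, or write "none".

W

Conditions: its end is no earlier than S's start (X.end >= 07:40) AND its end is strictly before N's end (X.end < 15:00) AND its start is no later than R's start (X.start <= 14:40).
B: end 20:35 >= 07:40? ✓; end 20:35 < 15:00? ✗; start 14:50 <= 14:40? ✗ → no.
C: end 15:40 >= 07:40? ✓; end 15:40 < 15:00? ✗; start 08:40 <= 14:40? ✓ → no.
G: end 18:20 >= 07:40? ✓; end 18:20 < 15:00? ✗; start 17:55 <= 14:40? ✗ → no.
L: end 20:25 >= 07:40? ✓; end 20:25 < 15:00? ✗; start 20:20 <= 14:40? ✗ → no.
U: end 21:05 >= 07:40? ✓; end 21:05 < 15:00? ✗; start 16:25 <= 14:40? ✗ → no.
W: end 13:50 >= 07:40? ✓; end 13:50 < 15:00? ✓; start 07:40 <= 14:40? ✓ → yes.
Result: W.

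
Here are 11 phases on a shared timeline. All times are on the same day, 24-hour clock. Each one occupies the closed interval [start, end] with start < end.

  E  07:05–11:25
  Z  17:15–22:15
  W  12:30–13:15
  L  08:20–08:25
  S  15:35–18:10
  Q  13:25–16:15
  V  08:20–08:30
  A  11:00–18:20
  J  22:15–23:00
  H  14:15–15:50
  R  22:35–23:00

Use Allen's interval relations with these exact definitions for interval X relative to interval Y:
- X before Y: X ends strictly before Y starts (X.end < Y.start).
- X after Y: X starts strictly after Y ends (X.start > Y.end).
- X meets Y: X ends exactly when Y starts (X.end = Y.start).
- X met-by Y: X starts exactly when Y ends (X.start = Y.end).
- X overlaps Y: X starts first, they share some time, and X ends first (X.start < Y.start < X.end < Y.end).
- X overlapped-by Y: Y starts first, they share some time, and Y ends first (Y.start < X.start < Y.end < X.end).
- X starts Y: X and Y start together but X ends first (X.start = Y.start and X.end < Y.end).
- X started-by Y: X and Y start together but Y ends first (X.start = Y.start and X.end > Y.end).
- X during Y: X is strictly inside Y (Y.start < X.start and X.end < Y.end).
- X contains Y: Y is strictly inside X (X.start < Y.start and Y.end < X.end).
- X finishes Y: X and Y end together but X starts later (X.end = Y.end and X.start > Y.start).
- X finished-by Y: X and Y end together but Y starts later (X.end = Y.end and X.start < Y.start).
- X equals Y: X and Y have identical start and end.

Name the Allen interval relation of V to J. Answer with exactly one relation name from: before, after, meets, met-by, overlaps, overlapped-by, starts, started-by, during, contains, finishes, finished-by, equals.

before

V = [08:20, 08:30]; J = [22:15, 23:00].
Compare endpoints: V.start < J.start, V.start < J.end, V.end < J.start, V.end < J.end.
That pattern is 'before'.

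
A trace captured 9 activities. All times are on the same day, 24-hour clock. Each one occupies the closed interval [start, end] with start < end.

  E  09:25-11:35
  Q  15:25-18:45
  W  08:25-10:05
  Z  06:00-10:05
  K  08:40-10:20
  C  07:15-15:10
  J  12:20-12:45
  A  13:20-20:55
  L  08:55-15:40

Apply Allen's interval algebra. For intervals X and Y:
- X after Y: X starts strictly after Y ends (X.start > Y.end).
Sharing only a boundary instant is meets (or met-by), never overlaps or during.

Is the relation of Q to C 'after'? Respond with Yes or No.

Yes

Q = [15:25, 18:45], C = [07:15, 15:10].
Actual relation of Q to C: after.
Asked whether 'after' holds → Yes.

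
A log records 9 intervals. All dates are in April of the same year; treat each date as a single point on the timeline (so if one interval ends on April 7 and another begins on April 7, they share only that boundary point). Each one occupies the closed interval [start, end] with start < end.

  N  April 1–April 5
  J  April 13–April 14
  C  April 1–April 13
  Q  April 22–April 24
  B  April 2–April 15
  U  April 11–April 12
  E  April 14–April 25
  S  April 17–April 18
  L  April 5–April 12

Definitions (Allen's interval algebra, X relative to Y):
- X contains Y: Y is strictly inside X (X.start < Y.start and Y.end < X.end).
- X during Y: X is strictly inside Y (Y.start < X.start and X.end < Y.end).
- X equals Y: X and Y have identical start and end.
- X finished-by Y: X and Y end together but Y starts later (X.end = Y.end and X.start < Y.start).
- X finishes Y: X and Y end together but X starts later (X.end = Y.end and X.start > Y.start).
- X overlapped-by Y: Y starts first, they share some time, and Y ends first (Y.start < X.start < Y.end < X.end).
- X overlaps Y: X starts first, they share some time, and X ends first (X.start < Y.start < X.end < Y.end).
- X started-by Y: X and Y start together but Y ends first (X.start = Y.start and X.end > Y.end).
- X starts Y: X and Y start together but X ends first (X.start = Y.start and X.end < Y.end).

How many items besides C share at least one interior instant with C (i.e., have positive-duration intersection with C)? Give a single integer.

Target C = [April 1, April 13].
B [April 2, April 15] → overlapped-by → counts.
E [April 14, April 25] → after → no.
J [April 13, April 14] → met-by → no.
L [April 5, April 12] → during → counts.
N [April 1, April 5] → starts → counts.
Q [April 22, April 24] → after → no.
S [April 17, April 18] → after → no.
U [April 11, April 12] → during → counts.
Total: 4.

4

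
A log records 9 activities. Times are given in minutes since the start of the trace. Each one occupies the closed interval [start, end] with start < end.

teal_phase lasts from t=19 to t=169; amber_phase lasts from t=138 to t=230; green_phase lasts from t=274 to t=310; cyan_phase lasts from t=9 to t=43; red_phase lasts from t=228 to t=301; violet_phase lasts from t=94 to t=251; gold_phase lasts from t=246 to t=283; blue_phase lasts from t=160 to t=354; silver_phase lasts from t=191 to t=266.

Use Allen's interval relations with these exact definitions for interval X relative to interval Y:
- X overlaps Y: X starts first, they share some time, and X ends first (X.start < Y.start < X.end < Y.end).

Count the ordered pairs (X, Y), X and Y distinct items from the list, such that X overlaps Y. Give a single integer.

Checking all 72 ordered pairs for relation 'overlaps'; matching pairs in alphabetical order:
(amber_phase, blue_phase): amber_phase overlaps blue_phase ✓
(amber_phase, red_phase): amber_phase overlaps red_phase ✓
(amber_phase, silver_phase): amber_phase overlaps silver_phase ✓
(cyan_phase, teal_phase): cyan_phase overlaps teal_phase ✓
(gold_phase, green_phase): gold_phase overlaps green_phase ✓
(red_phase, green_phase): red_phase overlaps green_phase ✓
(silver_phase, gold_phase): silver_phase overlaps gold_phase ✓
(silver_phase, red_phase): silver_phase overlaps red_phase ✓
(teal_phase, amber_phase): teal_phase overlaps amber_phase ✓
(teal_phase, blue_phase): teal_phase overlaps blue_phase ✓
(teal_phase, violet_phase): teal_phase overlaps violet_phase ✓
(violet_phase, blue_phase): violet_phase overlaps blue_phase ✓
(violet_phase, gold_phase): violet_phase overlaps gold_phase ✓
(violet_phase, red_phase): violet_phase overlaps red_phase ✓
(violet_phase, silver_phase): violet_phase overlaps silver_phase ✓
Count: 15.

15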